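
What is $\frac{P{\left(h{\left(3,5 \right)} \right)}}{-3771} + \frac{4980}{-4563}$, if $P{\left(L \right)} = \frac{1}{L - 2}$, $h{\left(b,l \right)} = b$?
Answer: $- \frac{77301}{70811} \approx -1.0917$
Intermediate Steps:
$P{\left(L \right)} = \frac{1}{-2 + L}$
$\frac{P{\left(h{\left(3,5 \right)} \right)}}{-3771} + \frac{4980}{-4563} = \frac{1}{\left(-2 + 3\right) \left(-3771\right)} + \frac{4980}{-4563} = 1^{-1} \left(- \frac{1}{3771}\right) + 4980 \left(- \frac{1}{4563}\right) = 1 \left(- \frac{1}{3771}\right) - \frac{1660}{1521} = - \frac{1}{3771} - \frac{1660}{1521} = - \frac{77301}{70811}$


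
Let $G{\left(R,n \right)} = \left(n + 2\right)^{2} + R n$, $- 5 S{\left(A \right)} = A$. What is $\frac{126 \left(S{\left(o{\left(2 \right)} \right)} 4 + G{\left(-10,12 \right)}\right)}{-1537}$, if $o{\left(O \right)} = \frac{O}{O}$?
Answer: $- \frac{47376}{7685} \approx -6.1647$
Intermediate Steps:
$o{\left(O \right)} = 1$
$S{\left(A \right)} = - \frac{A}{5}$
$G{\left(R,n \right)} = \left(2 + n\right)^{2} + R n$
$\frac{126 \left(S{\left(o{\left(2 \right)} \right)} 4 + G{\left(-10,12 \right)}\right)}{-1537} = \frac{126 \left(\left(- \frac{1}{5}\right) 1 \cdot 4 + \left(\left(2 + 12\right)^{2} - 120\right)\right)}{-1537} = 126 \left(\left(- \frac{1}{5}\right) 4 - \left(120 - 14^{2}\right)\right) \left(- \frac{1}{1537}\right) = 126 \left(- \frac{4}{5} + \left(196 - 120\right)\right) \left(- \frac{1}{1537}\right) = 126 \left(- \frac{4}{5} + 76\right) \left(- \frac{1}{1537}\right) = 126 \cdot \frac{376}{5} \left(- \frac{1}{1537}\right) = \frac{47376}{5} \left(- \frac{1}{1537}\right) = - \frac{47376}{7685}$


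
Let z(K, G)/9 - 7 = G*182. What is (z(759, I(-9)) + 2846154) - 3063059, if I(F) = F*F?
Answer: -84164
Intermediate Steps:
I(F) = F²
z(K, G) = 63 + 1638*G (z(K, G) = 63 + 9*(G*182) = 63 + 9*(182*G) = 63 + 1638*G)
(z(759, I(-9)) + 2846154) - 3063059 = ((63 + 1638*(-9)²) + 2846154) - 3063059 = ((63 + 1638*81) + 2846154) - 3063059 = ((63 + 132678) + 2846154) - 3063059 = (132741 + 2846154) - 3063059 = 2978895 - 3063059 = -84164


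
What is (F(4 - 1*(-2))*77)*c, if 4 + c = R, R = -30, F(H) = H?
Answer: -15708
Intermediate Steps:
c = -34 (c = -4 - 30 = -34)
(F(4 - 1*(-2))*77)*c = ((4 - 1*(-2))*77)*(-34) = ((4 + 2)*77)*(-34) = (6*77)*(-34) = 462*(-34) = -15708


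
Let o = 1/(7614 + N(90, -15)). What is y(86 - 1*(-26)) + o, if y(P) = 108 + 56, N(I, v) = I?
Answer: 1263457/7704 ≈ 164.00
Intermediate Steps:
y(P) = 164
o = 1/7704 (o = 1/(7614 + 90) = 1/7704 ≈ 0.00012980)
y(86 - 1*(-26)) + o = 164 + 1/7704 = 1263457/7704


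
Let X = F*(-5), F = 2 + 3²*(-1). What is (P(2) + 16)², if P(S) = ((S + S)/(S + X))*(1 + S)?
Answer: 364816/1369 ≈ 266.48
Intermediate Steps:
F = -7 (F = 2 + 9*(-1) = 2 - 9 = -7)
X = 35 (X = -7*(-5) = 35)
P(S) = 2*S*(1 + S)/(35 + S) (P(S) = ((S + S)/(S + 35))*(1 + S) = ((2*S)/(35 + S))*(1 + S) = (2*S/(35 + S))*(1 + S) = 2*S*(1 + S)/(35 + S))
(P(2) + 16)² = (2*2*(1 + 2)/(35 + 2) + 16)² = (2*2*3/37 + 16)² = (2*2*(1/37)*3 + 16)² = (12/37 + 16)² = (604/37)² = 364816/1369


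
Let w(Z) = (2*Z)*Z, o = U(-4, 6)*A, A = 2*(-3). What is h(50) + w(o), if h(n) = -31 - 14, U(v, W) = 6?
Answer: 2547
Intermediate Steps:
A = -6
o = -36 (o = 6*(-6) = -36)
h(n) = -45
w(Z) = 2*Z²
h(50) + w(o) = -45 + 2*(-36)² = -45 + 2*1296 = -45 + 2592 = 2547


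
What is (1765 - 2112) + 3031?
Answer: 2684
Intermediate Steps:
(1765 - 2112) + 3031 = -347 + 3031 = 2684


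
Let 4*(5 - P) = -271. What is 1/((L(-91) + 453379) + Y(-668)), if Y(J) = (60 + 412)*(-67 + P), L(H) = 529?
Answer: 1/456622 ≈ 2.1900e-6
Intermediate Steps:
P = 291/4 (P = 5 - ¼*(-271) = 5 + 271/4 = 291/4 ≈ 72.750)
Y(J) = 2714 (Y(J) = (60 + 412)*(-67 + 291/4) = 472*(23/4) = 2714)
1/((L(-91) + 453379) + Y(-668)) = 1/((529 + 453379) + 2714) = 1/(453908 + 2714) = 1/456622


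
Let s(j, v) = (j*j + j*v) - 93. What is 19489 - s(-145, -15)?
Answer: -3618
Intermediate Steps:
s(j, v) = -93 + j**2 + j*v (s(j, v) = (j**2 + j*v) - 93 = -93 + j**2 + j*v)
19489 - s(-145, -15) = 19489 - (-93 + (-145)**2 - 145*(-15)) = 19489 - (-93 + 21025 + 2175) = 19489 - 1*23107 = 19489 - 23107 = -3618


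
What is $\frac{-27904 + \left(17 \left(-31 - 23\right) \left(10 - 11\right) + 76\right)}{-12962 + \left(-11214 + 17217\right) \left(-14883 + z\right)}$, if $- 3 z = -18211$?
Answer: $\frac{2691}{5291540} \approx 0.00050855$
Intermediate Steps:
$z = \frac{18211}{3}$ ($z = \left(- \frac{1}{3}\right) \left(-18211\right) = \frac{18211}{3} \approx 6070.3$)
$\frac{-27904 + \left(17 \left(-31 - 23\right) \left(10 - 11\right) + 76\right)}{-12962 + \left(-11214 + 17217\right) \left(-14883 + z\right)} = \frac{-27904 + \left(17 \left(-31 - 23\right) \left(10 - 11\right) + 76\right)}{-12962 + \left(-11214 + 17217\right) \left(-14883 + \frac{18211}{3}\right)} = \frac{-27904 + \left(17 \left(\left(-54\right) \left(-1\right)\right) + 76\right)}{-12962 + 6003 \left(- \frac{26438}{3}\right)} = \frac{-27904 + \left(17 \cdot 54 + 76\right)}{-12962 - 52902438} = \frac{-27904 + \left(918 + 76\right)}{-52915400} = \left(-27904 + 994\right) \left(- \frac{1}{52915400}\right) = \left(-26910\right) \left(- \frac{1}{52915400}\right) = \frac{2691}{5291540}$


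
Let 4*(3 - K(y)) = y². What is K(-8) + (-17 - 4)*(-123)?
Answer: 2570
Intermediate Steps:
K(y) = 3 - y²/4
K(-8) + (-17 - 4)*(-123) = (3 - ¼*(-8)²) + (-17 - 4)*(-123) = (3 - ¼*64) - 21*(-123) = (3 - 16) + 2583 = -13 + 2583 = 2570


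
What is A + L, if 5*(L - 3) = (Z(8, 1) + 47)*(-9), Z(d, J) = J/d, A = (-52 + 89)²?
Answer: 51487/40 ≈ 1287.2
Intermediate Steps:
A = 1369 (A = 37² = 1369)
L = -3273/40 (L = 3 + ((1/8 + 47)*(-9))/5 = 3 + ((1*(⅛) + 47)*(-9))/5 = 3 + ((⅛ + 47)*(-9))/5 = 3 + ((377/8)*(-9))/5 = 3 + (⅕)*(-3393/8) = 3 - 3393/40 = -3273/40 ≈ -81.825)
A + L = 1369 - 3273/40 = 51487/40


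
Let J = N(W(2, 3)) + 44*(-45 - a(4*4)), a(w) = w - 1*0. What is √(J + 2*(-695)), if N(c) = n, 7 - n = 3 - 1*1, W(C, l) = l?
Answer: I*√4069 ≈ 63.789*I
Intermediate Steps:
a(w) = w (a(w) = w + 0 = w)
n = 5 (n = 7 - (3 - 1*1) = 7 - (3 - 1) = 7 - 1*2 = 7 - 2 = 5)
N(c) = 5
J = -2679 (J = 5 + 44*(-45 - 4*4) = 5 + 44*(-45 - 1*16) = 5 + 44*(-45 - 16) = 5 + 44*(-61) = 5 - 2684 = -2679)
√(J + 2*(-695)) = √(-2679 + 2*(-695)) = √(-2679 - 1390) = √(-4069) = I*√4069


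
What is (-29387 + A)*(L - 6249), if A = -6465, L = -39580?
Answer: 1643061308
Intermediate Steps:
(-29387 + A)*(L - 6249) = (-29387 - 6465)*(-39580 - 6249) = -35852*(-45829) = 1643061308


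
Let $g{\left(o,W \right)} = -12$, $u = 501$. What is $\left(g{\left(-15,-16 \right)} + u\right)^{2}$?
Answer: $239121$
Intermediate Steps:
$\left(g{\left(-15,-16 \right)} + u\right)^{2} = \left(-12 + 501\right)^{2} = 489^{2} = 239121$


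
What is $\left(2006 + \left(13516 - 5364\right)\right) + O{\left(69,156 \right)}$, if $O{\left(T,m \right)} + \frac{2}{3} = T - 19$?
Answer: $\frac{30622}{3} \approx 10207.0$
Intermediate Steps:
$O{\left(T,m \right)} = - \frac{59}{3} + T$ ($O{\left(T,m \right)} = - \frac{2}{3} + \left(T - 19\right) = - \frac{2}{3} + \left(-19 + T\right) = - \frac{59}{3} + T$)
$\left(2006 + \left(13516 - 5364\right)\right) + O{\left(69,156 \right)} = \left(2006 + \left(13516 - 5364\right)\right) + \left(- \frac{59}{3} + 69\right) = \left(2006 + \left(13516 - 5364\right)\right) + \frac{148}{3} = \left(2006 + 8152\right) + \frac{148}{3} = 10158 + \frac{148}{3} = \frac{30622}{3}$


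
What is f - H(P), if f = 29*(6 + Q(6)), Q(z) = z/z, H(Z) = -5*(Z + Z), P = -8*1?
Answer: 123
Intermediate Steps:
P = -8
H(Z) = -10*Z
Q(z) = 1
f = 203 (f = 29*(6 + 1) = 29*7 = 203)
f - H(P) = 203 - (-10)*(-8) = 203 - 1*80 = 203 - 80 = 123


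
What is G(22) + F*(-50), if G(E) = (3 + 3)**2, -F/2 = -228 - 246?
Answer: -47364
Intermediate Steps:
F = 948 (F = -2*(-228 - 246) = -2*(-474) = 948)
G(E) = 36 (G(E) = 6**2 = 36)
G(22) + F*(-50) = 36 + 948*(-50) = 36 - 47400 = -47364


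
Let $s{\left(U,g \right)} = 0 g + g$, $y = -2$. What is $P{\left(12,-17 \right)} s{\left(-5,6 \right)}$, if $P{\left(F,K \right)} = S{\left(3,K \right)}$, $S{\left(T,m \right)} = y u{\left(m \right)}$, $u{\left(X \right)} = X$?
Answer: $204$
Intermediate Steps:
$S{\left(T,m \right)} = - 2 m$
$P{\left(F,K \right)} = - 2 K$
$s{\left(U,g \right)} = g$ ($s{\left(U,g \right)} = 0 + g = g$)
$P{\left(12,-17 \right)} s{\left(-5,6 \right)} = \left(-2\right) \left(-17\right) 6 = 34 \cdot 6 = 204$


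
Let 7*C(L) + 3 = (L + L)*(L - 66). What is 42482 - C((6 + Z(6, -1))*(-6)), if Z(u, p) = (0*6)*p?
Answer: 290033/7 ≈ 41433.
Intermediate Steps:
Z(u, p) = 0 (Z(u, p) = 0*p = 0)
C(L) = -3/7 + 2*L*(-66 + L)/7 (C(L) = -3/7 + ((L + L)*(L - 66))/7 = -3/7 + ((2*L)*(-66 + L))/7 = -3/7 + (2*L*(-66 + L))/7 = -3/7 + 2*L*(-66 + L)/7)
42482 - C((6 + Z(6, -1))*(-6)) = 42482 - (-3/7 - 132*(6 + 0)*(-6)/7 + 2*((6 + 0)*(-6))²/7) = 42482 - (-3/7 - 792*(-6)/7 + 2*(6*(-6))²/7) = 42482 - (-3/7 - 132/7*(-36) + (2/7)*(-36)²) = 42482 - (-3/7 + 4752/7 + (2/7)*1296) = 42482 - (-3/7 + 4752/7 + 2592/7) = 42482 - 1*7341/7 = 42482 - 7341/7 = 290033/7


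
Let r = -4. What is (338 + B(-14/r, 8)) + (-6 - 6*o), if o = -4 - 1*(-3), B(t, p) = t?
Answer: 683/2 ≈ 341.50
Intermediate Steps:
o = -1 (o = -4 + 3 = -1)
(338 + B(-14/r, 8)) + (-6 - 6*o) = (338 - 14/(-4)) + (-6 - 6*(-1)) = (338 - 14*(-¼)) + (-6 + 6) = (338 + 7/2) + 0 = 683/2 + 0 = 683/2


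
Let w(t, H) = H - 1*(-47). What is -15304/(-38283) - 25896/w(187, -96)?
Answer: 141732352/267981 ≈ 528.89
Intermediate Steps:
w(t, H) = 47 + H (w(t, H) = H + 47 = 47 + H)
-15304/(-38283) - 25896/w(187, -96) = -15304/(-38283) - 25896/(47 - 96) = -15304*(-1/38283) - 25896/(-49) = 15304/38283 - 25896*(-1/49) = 15304/38283 + 25896/49 = 141732352/267981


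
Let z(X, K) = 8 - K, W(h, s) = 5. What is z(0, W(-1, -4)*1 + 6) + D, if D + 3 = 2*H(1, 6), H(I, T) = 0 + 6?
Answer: 6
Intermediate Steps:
H(I, T) = 6
D = 9 (D = -3 + 2*6 = -3 + 12 = 9)
z(0, W(-1, -4)*1 + 6) + D = (8 - (5*1 + 6)) + 9 = (8 - (5 + 6)) + 9 = (8 - 1*11) + 9 = (8 - 11) + 9 = -3 + 9 = 6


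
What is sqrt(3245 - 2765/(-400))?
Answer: sqrt(1300765)/20 ≈ 57.026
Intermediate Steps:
sqrt(3245 - 2765/(-400)) = sqrt(3245 - 2765*(-1/400)) = sqrt(3245 + 553/80) = sqrt(260153/80) = sqrt(1300765)/20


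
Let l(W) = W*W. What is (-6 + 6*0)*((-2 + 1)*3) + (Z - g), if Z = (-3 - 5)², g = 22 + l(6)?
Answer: 24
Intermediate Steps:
l(W) = W²
g = 58 (g = 22 + 6² = 22 + 36 = 58)
Z = 64 (Z = (-8)² = 64)
(-6 + 6*0)*((-2 + 1)*3) + (Z - g) = (-6 + 6*0)*((-2 + 1)*3) + (64 - 1*58) = (-6 + 0)*(-1*3) + (64 - 58) = -6*(-3) + 6 = 18 + 6 = 24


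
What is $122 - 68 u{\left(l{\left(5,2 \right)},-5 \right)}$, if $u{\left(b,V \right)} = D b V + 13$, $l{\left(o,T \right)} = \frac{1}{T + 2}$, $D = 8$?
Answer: $-82$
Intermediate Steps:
$l{\left(o,T \right)} = \frac{1}{2 + T}$
$u{\left(b,V \right)} = 13 + 8 V b$ ($u{\left(b,V \right)} = 8 b V + 13 = 8 V b + 13 = 13 + 8 V b$)
$122 - 68 u{\left(l{\left(5,2 \right)},-5 \right)} = 122 - 68 \left(13 + 8 \left(-5\right) \frac{1}{2 + 2}\right) = 122 - 68 \left(13 + 8 \left(-5\right) \frac{1}{4}\right) = 122 - 68 \left(13 - 10\right) = 122 - 204 = -82$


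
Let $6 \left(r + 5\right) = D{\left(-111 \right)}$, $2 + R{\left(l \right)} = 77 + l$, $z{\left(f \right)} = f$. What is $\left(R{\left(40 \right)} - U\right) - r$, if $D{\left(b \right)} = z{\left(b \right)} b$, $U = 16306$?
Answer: $- \frac{36479}{2} \approx -18240.0$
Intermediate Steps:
$D{\left(b \right)} = b^{2}$ ($D{\left(b \right)} = b b = b^{2}$)
$R{\left(l \right)} = 75 + l$ ($R{\left(l \right)} = -2 + \left(77 + l\right) = 75 + l$)
$r = \frac{4097}{2}$ ($r = -5 + \frac{\left(-111\right)^{2}}{6} = -5 + \frac{1}{6} \cdot 12321 = -5 + \frac{4107}{2} = \frac{4097}{2} \approx 2048.5$)
$\left(R{\left(40 \right)} - U\right) - r = \left(\left(75 + 40\right) - 16306\right) - \frac{4097}{2} = \left(115 - 16306\right) - \frac{4097}{2} = -16191 - \frac{4097}{2} = - \frac{36479}{2}$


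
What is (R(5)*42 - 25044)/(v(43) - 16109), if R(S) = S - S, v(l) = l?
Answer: 12522/8033 ≈ 1.5588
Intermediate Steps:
R(S) = 0
(R(5)*42 - 25044)/(v(43) - 16109) = (0*42 - 25044)/(43 - 16109) = (0 - 25044)/(-16066) = -25044*(-1/16066) = 12522/8033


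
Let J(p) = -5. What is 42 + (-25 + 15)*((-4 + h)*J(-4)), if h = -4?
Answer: -358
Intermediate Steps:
42 + (-25 + 15)*((-4 + h)*J(-4)) = 42 + (-25 + 15)*((-4 - 4)*(-5)) = 42 - (-80)*(-5) = 42 - 10*40 = 42 - 400 = -358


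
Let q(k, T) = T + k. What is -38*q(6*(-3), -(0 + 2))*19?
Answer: 14440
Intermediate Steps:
-38*q(6*(-3), -(0 + 2))*19 = -38*(-(0 + 2) + 6*(-3))*19 = -38*(-1*2 - 18)*19 = -38*(-2 - 18)*19 = -38*(-20)*19 = 760*19 = 14440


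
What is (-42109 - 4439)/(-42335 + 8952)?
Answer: 46548/33383 ≈ 1.3944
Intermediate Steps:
(-42109 - 4439)/(-42335 + 8952) = -46548/(-33383) = -46548*(-1/33383) = 46548/33383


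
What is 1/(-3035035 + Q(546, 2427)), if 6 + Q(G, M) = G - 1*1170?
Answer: -1/3035665 ≈ -3.2942e-7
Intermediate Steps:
Q(G, M) = -1176 + G (Q(G, M) = -6 + (G - 1*1170) = -6 + (G - 1170) = -6 + (-1170 + G) = -1176 + G)
1/(-3035035 + Q(546, 2427)) = 1/(-3035035 + (-1176 + 546)) = 1/(-3035035 - 630) = 1/(-3035665) = -1/3035665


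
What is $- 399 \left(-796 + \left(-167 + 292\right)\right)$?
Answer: $267729$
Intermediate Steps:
$- 399 \left(-796 + \left(-167 + 292\right)\right) = - 399 \left(-796 + 125\right) = \left(-399\right) \left(-671\right) = 267729$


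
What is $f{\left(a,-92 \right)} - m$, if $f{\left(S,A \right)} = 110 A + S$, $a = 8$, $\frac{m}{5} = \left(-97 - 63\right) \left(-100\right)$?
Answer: $-90112$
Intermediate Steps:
$m = 80000$ ($m = 5 \left(-97 - 63\right) \left(-100\right) = 5 \left(\left(-160\right) \left(-100\right)\right) = 5 \cdot 16000 = 80000$)
$f{\left(S,A \right)} = S + 110 A$
$f{\left(a,-92 \right)} - m = \left(8 + 110 \left(-92\right)\right) - 80000 = \left(8 - 10120\right) - 80000 = -10112 - 80000 = -90112$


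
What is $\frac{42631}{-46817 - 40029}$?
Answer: $- \frac{42631}{86846} \approx -0.49088$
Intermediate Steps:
$\frac{42631}{-46817 - 40029} = \frac{42631}{-86846} = 42631 \left(- \frac{1}{86846}\right) = - \frac{42631}{86846}$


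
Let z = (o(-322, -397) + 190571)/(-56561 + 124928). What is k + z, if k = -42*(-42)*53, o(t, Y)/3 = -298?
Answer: 6391957241/68367 ≈ 93495.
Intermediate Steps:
o(t, Y) = -894 (o(t, Y) = 3*(-298) = -894)
k = 93492 (k = 1764*53 = 93492)
z = 189677/68367 (z = (-894 + 190571)/(-56561 + 124928) = 189677/68367 ≈ 2.7744)
k + z = 93492 + 189677/68367 = 6391957241/68367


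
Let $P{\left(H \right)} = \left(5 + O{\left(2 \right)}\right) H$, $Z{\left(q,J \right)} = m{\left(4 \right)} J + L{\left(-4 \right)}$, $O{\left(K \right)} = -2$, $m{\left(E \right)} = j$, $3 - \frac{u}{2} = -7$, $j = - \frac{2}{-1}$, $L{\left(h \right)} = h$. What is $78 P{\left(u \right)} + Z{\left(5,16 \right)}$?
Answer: $4708$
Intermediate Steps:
$j = 2$ ($j = \left(-2\right) \left(-1\right) = 2$)
$u = 20$ ($u = 6 - -14 = 6 + 14 = 20$)
$m{\left(E \right)} = 2$
$Z{\left(q,J \right)} = -4 + 2 J$ ($Z{\left(q,J \right)} = 2 J - 4 = -4 + 2 J$)
$P{\left(H \right)} = 3 H$ ($P{\left(H \right)} = \left(5 - 2\right) H = 3 H$)
$78 P{\left(u \right)} + Z{\left(5,16 \right)} = 78 \cdot 3 \cdot 20 + \left(-4 + 2 \cdot 16\right) = 78 \cdot 60 + \left(-4 + 32\right) = 4680 + 28 = 4708$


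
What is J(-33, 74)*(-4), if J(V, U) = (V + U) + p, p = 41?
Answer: -328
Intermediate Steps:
J(V, U) = 41 + U + V (J(V, U) = (V + U) + 41 = (U + V) + 41 = 41 + U + V)
J(-33, 74)*(-4) = (41 + 74 - 33)*(-4) = 82*(-4) = -328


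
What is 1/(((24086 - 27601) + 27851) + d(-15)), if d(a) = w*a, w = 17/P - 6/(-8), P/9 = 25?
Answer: 60/1459417 ≈ 4.1112e-5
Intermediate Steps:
P = 225 (P = 9*25 = 225)
w = 743/900 (w = 17/225 - 6/(-8) = 17*(1/225) - 6*(-1/8) = 17/225 + 3/4 = 743/900 ≈ 0.82556)
d(a) = 743*a/900
1/(((24086 - 27601) + 27851) + d(-15)) = 1/(((24086 - 27601) + 27851) + (743/900)*(-15)) = 1/((-3515 + 27851) - 743/60) = 1/(24336 - 743/60) = 1/(1459417/60) = 60/1459417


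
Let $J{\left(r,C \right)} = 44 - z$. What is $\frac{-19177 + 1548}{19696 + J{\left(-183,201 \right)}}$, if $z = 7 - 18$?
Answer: $- \frac{17629}{19751} \approx -0.89256$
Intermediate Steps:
$z = -11$
$J{\left(r,C \right)} = 55$ ($J{\left(r,C \right)} = 44 - -11 = 44 + 11 = 55$)
$\frac{-19177 + 1548}{19696 + J{\left(-183,201 \right)}} = \frac{-19177 + 1548}{19696 + 55} = - \frac{17629}{19751}$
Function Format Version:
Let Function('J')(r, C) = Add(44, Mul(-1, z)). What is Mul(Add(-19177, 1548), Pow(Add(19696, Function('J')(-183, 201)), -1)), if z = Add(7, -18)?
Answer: Rational(-17629, 19751) ≈ -0.89256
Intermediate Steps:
z = -11
Function('J')(r, C) = 55 (Function('J')(r, C) = Add(44, Mul(-1, -11)) = Add(44, 11) = 55)
Mul(Add(-19177, 1548), Pow(Add(19696, Function('J')(-183, 201)), -1)) = Mul(Add(-19177, 1548), Pow(Add(19696, 55), -1)) = Mul(-17629, Pow(19751, -1)) = Mul(-17629, Rational(1, 19751)) = Rational(-17629, 19751)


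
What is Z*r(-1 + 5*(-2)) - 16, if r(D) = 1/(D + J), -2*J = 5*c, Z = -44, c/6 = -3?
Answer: -294/17 ≈ -17.294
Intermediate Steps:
c = -18 (c = 6*(-3) = -18)
J = 45 (J = -5*(-18)/2 = -½*(-90) = 45)
r(D) = 1/(45 + D) (r(D) = 1/(D + 45) = 1/(45 + D))
Z*r(-1 + 5*(-2)) - 16 = -44/(45 + (-1 + 5*(-2))) - 16 = -44/(45 + (-1 - 10)) - 16 = -44/(45 - 11) - 16 = -44/34 - 16 = -44*1/34 - 16 = -22/17 - 16 = -294/17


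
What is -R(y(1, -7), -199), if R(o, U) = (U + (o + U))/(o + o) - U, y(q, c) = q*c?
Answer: -3191/14 ≈ -227.93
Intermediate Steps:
y(q, c) = c*q
R(o, U) = -U + (o + 2*U)/(2*o) (R(o, U) = (U + (U + o))/((2*o)) - U = (o + 2*U)*(1/(2*o)) - U = (o + 2*U)/(2*o) - U = -U + (o + 2*U)/(2*o))
-R(y(1, -7), -199) = -(½ - 1*(-199) - 199/((-7*1))) = -(½ + 199 - 199/(-7)) = -(½ + 199 - 199*(-⅐)) = -(½ + 199 + 199/7) = -1*3191/14 = -3191/14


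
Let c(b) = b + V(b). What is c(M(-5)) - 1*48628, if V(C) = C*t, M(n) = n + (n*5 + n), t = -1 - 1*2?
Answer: -48558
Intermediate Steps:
t = -3 (t = -1 - 2 = -3)
M(n) = 7*n (M(n) = n + (5*n + n) = n + 6*n = 7*n)
V(C) = -3*C (V(C) = C*(-3) = -3*C)
c(b) = -2*b (c(b) = b - 3*b = -2*b)
c(M(-5)) - 1*48628 = -14*(-5) - 1*48628 = -2*(-35) - 48628 = 70 - 48628 = -48558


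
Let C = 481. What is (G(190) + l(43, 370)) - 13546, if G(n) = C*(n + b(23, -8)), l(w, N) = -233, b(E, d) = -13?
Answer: 71358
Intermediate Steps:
G(n) = -6253 + 481*n (G(n) = 481*(n - 13) = 481*(-13 + n) = -6253 + 481*n)
(G(190) + l(43, 370)) - 13546 = ((-6253 + 481*190) - 233) - 13546 = ((-6253 + 91390) - 233) - 13546 = (85137 - 233) - 13546 = 84904 - 13546 = 71358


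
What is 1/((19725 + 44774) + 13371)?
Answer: 1/77870 ≈ 1.2842e-5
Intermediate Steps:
1/((19725 + 44774) + 13371) = 1/(64499 + 13371) = 1/77870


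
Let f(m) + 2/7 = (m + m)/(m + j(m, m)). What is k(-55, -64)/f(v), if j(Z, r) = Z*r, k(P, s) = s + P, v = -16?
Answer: 12495/44 ≈ 283.98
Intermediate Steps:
k(P, s) = P + s
f(m) = -2/7 + 2*m/(m + m**2) (f(m) = -2/7 + (m + m)/(m + m*m) = -2/7 + (2*m)/(m + m**2) = -2/7 + 2*m/(m + m**2))
k(-55, -64)/f(v) = (-55 - 64)/((2*(6 - 1*(-16))/(7*(1 - 16)))) = -119*(-105/(2*(6 + 16))) = -119/((2/7)*(-1/15)*22) = -119/(-44/105) = -119*(-105/44) = 12495/44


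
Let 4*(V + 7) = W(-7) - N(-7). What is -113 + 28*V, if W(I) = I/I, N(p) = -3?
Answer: -281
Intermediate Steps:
W(I) = 1
V = -6 (V = -7 + (1 - 1*(-3))/4 = -7 + (1 + 3)/4 = -7 + (¼)*4 = -7 + 1 = -6)
-113 + 28*V = -113 + 28*(-6) = -113 - 168 = -281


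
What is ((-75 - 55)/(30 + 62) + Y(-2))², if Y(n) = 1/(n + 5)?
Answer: 22201/19044 ≈ 1.1658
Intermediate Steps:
Y(n) = 1/(5 + n)
((-75 - 55)/(30 + 62) + Y(-2))² = ((-75 - 55)/(30 + 62) + 1/(5 - 2))² = (-130/92 + 1/3)² = (-130*1/92 + ⅓)² = (-65/46 + ⅓)² = (-149/138)² = 22201/19044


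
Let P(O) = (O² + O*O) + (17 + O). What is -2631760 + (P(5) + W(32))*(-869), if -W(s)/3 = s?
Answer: -2610904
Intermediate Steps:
W(s) = -3*s
P(O) = 17 + O + 2*O² (P(O) = (O² + O²) + (17 + O) = 2*O² + (17 + O) = 17 + O + 2*O²)
-2631760 + (P(5) + W(32))*(-869) = -2631760 + ((17 + 5 + 2*5²) - 3*32)*(-869) = -2631760 + ((17 + 5 + 2*25) - 96)*(-869) = -2631760 + ((17 + 5 + 50) - 96)*(-869) = -2631760 + (72 - 96)*(-869) = -2631760 - 24*(-869) = -2631760 + 20856 = -2610904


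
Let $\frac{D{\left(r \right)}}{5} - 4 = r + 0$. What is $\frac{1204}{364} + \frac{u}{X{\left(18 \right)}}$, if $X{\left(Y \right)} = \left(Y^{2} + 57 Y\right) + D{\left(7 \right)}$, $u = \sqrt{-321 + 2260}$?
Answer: $\frac{43}{13} + \frac{\sqrt{1939}}{1405} \approx 3.339$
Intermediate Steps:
$D{\left(r \right)} = 20 + 5 r$ ($D{\left(r \right)} = 20 + 5 \left(r + 0\right) = 20 + 5 r$)
$u = \sqrt{1939} \approx 44.034$
$X{\left(Y \right)} = 55 + Y^{2} + 57 Y$ ($X{\left(Y \right)} = \left(Y^{2} + 57 Y\right) + \left(20 + 5 \cdot 7\right) = \left(Y^{2} + 57 Y\right) + \left(20 + 35\right) = \left(Y^{2} + 57 Y\right) + 55 = 55 + Y^{2} + 57 Y$)
$\frac{1204}{364} + \frac{u}{X{\left(18 \right)}} = \frac{1204}{364} + \frac{\sqrt{1939}}{55 + 18^{2} + 57 \cdot 18} = 1204 \cdot \frac{1}{364} + \frac{\sqrt{1939}}{55 + 324 + 1026} = \frac{43}{13} + \frac{\sqrt{1939}}{1405}$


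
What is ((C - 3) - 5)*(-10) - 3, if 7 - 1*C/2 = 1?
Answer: -43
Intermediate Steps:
C = 12 (C = 14 - 2*1 = 14 - 2 = 12)
((C - 3) - 5)*(-10) - 3 = ((12 - 3) - 5)*(-10) - 3 = (9 - 5)*(-10) - 3 = 4*(-10) - 3 = -40 - 3 = -43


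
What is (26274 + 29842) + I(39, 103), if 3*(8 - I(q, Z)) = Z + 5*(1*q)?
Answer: 168074/3 ≈ 56025.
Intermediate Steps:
I(q, Z) = 8 - 5*q/3 - Z/3 (I(q, Z) = 8 - (Z + 5*(1*q))/3 = 8 - (Z + 5*q)/3 = 8 + (-5*q/3 - Z/3) = 8 - 5*q/3 - Z/3)
(26274 + 29842) + I(39, 103) = (26274 + 29842) + (8 - 5/3*39 - ⅓*103) = 56116 + (8 - 65 - 103/3) = 56116 - 274/3 = 168074/3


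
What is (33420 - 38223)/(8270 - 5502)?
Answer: -4803/2768 ≈ -1.7352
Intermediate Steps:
(33420 - 38223)/(8270 - 5502) = -4803/2768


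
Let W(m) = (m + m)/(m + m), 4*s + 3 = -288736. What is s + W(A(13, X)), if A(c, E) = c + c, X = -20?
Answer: -288735/4 ≈ -72184.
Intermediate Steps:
s = -288739/4 (s = -3/4 + (1/4)*(-288736) = -3/4 - 72184 = -288739/4 ≈ -72185.)
A(c, E) = 2*c
W(m) = 1 (W(m) = (2*m)/((2*m)) = (2*m)*(1/(2*m)) = 1)
s + W(A(13, X)) = -288739/4 + 1 = -288735/4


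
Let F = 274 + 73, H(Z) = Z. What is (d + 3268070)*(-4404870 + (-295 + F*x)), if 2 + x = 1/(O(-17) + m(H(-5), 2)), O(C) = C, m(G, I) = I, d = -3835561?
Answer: 37504476865912/15 ≈ 2.5003e+12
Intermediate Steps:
F = 347
x = -31/15 (x = -2 + 1/(-17 + 2) = -2 + 1/(-15) = -2 - 1/15 = -31/15 ≈ -2.0667)
(d + 3268070)*(-4404870 + (-295 + F*x)) = (-3835561 + 3268070)*(-4404870 + (-295 + 347*(-31/15))) = -567491*(-4404870 + (-295 - 10757/15)) = -567491*(-4404870 - 15182/15) = -567491*(-66088232/15) = 37504476865912/15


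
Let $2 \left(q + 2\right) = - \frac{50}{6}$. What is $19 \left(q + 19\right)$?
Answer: $\frac{1463}{6} \approx 243.83$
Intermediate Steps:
$q = - \frac{37}{6}$ ($q = -2 + \frac{\left(-50\right) \frac{1}{6}}{2} = -2 + \frac{1}{2} \left(- \frac{25}{3}\right) = -2 - \frac{25}{6} = - \frac{37}{6} \approx -6.1667$)
$19 \left(q + 19\right) = 19 \left(- \frac{37}{6} + 19\right) = 19 \cdot \frac{77}{6} = \frac{1463}{6}$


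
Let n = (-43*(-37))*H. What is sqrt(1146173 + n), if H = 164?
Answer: sqrt(1407097) ≈ 1186.2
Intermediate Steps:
n = 260924 (n = -43*(-37)*164 = 1591*164 = 260924)
sqrt(1146173 + n) = sqrt(1146173 + 260924) = sqrt(1407097)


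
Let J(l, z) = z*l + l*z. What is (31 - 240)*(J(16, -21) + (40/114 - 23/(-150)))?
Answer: 7017131/50 ≈ 1.4034e+5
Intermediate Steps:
J(l, z) = 2*l*z (J(l, z) = l*z + l*z = 2*l*z)
(31 - 240)*(J(16, -21) + (40/114 - 23/(-150))) = (31 - 240)*(2*16*(-21) + (40/114 - 23/(-150))) = -209*(-672 + (40*(1/114) - 23*(-1/150))) = -209*(-672 + (20/57 + 23/150)) = -209*(-672 + 479/950) = -209*(-637921/950) = 7017131/50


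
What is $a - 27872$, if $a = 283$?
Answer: $-27589$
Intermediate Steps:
$a - 27872 = 283 - 27872 = -27589$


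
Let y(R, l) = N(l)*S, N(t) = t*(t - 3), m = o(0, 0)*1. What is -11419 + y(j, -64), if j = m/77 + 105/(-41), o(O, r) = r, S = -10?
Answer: -54299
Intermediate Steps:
m = 0 (m = 0*1 = 0)
N(t) = t*(-3 + t)
j = -105/41 (j = 0/77 + 105/(-41) = 0*(1/77) + 105*(-1/41) = 0 - 105/41 = -105/41 ≈ -2.5610)
y(R, l) = -10*l*(-3 + l) (y(R, l) = (l*(-3 + l))*(-10) = -10*l*(-3 + l))
-11419 + y(j, -64) = -11419 + 10*(-64)*(3 - 1*(-64)) = -11419 + 10*(-64)*(3 + 64) = -11419 + 10*(-64)*67 = -11419 - 42880 = -54299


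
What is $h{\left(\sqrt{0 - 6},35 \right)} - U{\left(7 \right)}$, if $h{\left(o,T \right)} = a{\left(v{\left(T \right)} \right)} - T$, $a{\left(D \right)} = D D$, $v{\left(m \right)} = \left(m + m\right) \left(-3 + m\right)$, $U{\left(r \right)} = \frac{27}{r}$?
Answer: $\frac{35122928}{7} \approx 5.0176 \cdot 10^{6}$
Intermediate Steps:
$v{\left(m \right)} = 2 m \left(-3 + m\right)$
$a{\left(D \right)} = D^{2}$
$h{\left(o,T \right)} = - T + 4 T^{2} \left(-3 + T\right)^{2}$ ($h{\left(o,T \right)} = \left(2 T \left(-3 + T\right)\right)^{2} - T = 4 T^{2} \left(-3 + T\right)^{2} - T = - T + 4 T^{2} \left(-3 + T\right)^{2}$)
$h{\left(\sqrt{0 - 6},35 \right)} - U{\left(7 \right)} = 35 \left(-1 + 4 \cdot 35 \left(-3 + 35\right)^{2}\right) - \frac{27}{7} = 35 \left(-1 + 4 \cdot 35 \cdot 32^{2}\right) - 27 \cdot \frac{1}{7} = 35 \left(-1 + 4 \cdot 35 \cdot 1024\right) - \frac{27}{7} = 35 \left(-1 + 143360\right) - \frac{27}{7} = 35 \cdot 143359 - \frac{27}{7} = 5017565 - \frac{27}{7} = \frac{35122928}{7}$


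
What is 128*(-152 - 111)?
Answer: -33664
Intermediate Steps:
128*(-152 - 111) = 128*(-263) = -33664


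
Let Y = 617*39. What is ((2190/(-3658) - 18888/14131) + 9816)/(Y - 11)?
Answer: 253650380187/621638347148 ≈ 0.40804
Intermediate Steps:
Y = 24063
((2190/(-3658) - 18888/14131) + 9816)/(Y - 11) = ((2190/(-3658) - 18888/14131) + 9816)/(24063 - 11) = ((2190*(-1/3658) - 18888*1/14131) + 9816)/24052 = ((-1095/1829 - 18888/14131) + 9816)*(1/24052) = (-50019597/25845599 + 9816)*(1/24052) = (253650380187/25845599)*(1/24052) = 253650380187/621638347148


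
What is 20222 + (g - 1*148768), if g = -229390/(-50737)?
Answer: -57715124/449 ≈ -1.2854e+5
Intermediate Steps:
g = 2030/449 (g = -229390*(-1/50737) = 2030/449 ≈ 4.5212)
20222 + (g - 1*148768) = 20222 + (2030/449 - 1*148768) = 20222 + (2030/449 - 148768) = 20222 - 66794802/449 = -57715124/449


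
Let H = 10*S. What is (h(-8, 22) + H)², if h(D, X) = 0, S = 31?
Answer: 96100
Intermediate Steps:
H = 310 (H = 10*31 = 310)
(h(-8, 22) + H)² = (0 + 310)² = 310² = 96100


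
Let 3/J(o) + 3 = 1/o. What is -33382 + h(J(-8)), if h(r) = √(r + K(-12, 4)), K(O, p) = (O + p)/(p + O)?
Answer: -166909/5 ≈ -33382.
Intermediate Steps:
J(o) = 3/(-3 + 1/o)
K(O, p) = 1 (K(O, p) = (O + p)/(O + p) = 1)
h(r) = √(1 + r) (h(r) = √(r + 1) = √(1 + r))
-33382 + h(J(-8)) = -33382 + √(1 - 3*(-8)/(-1 + 3*(-8))) = -33382 + √(1 - 3*(-8)/(-1 - 24)) = -33382 + √(1 - 3*(-8)/(-25)) = -33382 + √(1 - 3*(-8)*(-1/25)) = -33382 + √(1 - 24/25) = -33382 + √(1/25) = -33382 + ⅕ = -166909/5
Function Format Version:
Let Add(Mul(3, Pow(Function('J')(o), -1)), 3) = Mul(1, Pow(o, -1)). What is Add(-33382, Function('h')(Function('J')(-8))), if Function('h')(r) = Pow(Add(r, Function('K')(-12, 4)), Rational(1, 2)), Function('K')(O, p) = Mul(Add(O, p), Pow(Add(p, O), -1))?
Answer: Rational(-166909, 5) ≈ -33382.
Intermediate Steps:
Function('J')(o) = Mul(3, Pow(Add(-3, Pow(o, -1)), -1)) (Function('J')(o) = Mul(3, Pow(Add(-3, Mul(1, Pow(o, -1))), -1)) = Mul(3, Pow(Add(-3, Pow(o, -1)), -1)))
Function('K')(O, p) = 1 (Function('K')(O, p) = Mul(Add(O, p), Pow(Add(O, p), -1)) = 1)
Function('h')(r) = Pow(Add(1, r), Rational(1, 2)) (Function('h')(r) = Pow(Add(r, 1), Rational(1, 2)) = Pow(Add(1, r), Rational(1, 2)))
Add(-33382, Function('h')(Function('J')(-8))) = Add(-33382, Pow(Add(1, Mul(-3, -8, Pow(Add(-1, Mul(3, -8)), -1))), Rational(1, 2))) = Add(-33382, Pow(Add(1, Mul(-3, -8, Pow(Add(-1, -24), -1))), Rational(1, 2))) = Add(-33382, Pow(Add(1, Mul(-3, -8, Pow(-25, -1))), Rational(1, 2))) = Add(-33382, Pow(Add(1, Mul(-3, -8, Rational(-1, 25))), Rational(1, 2))) = Add(-33382, Pow(Add(1, Rational(-24, 25)), Rational(1, 2))) = Add(-33382, Pow(Rational(1, 25), Rational(1, 2))) = Add(-33382, Rational(1, 5)) = Rational(-166909, 5)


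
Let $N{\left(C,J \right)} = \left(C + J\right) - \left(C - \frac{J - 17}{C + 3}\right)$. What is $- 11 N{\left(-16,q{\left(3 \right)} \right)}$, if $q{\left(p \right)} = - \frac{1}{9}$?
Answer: $- \frac{517}{39} \approx -13.256$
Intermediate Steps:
$q{\left(p \right)} = - \frac{1}{9}$ ($q{\left(p \right)} = \left(-1\right) \frac{1}{9} = - \frac{1}{9}$)
$N{\left(C,J \right)} = J + \frac{-17 + J}{3 + C}$ ($N{\left(C,J \right)} = \left(C + J\right) - \left(C - \frac{-17 + J}{3 + C}\right) = J + \frac{-17 + J}{3 + C}$)
$- 11 N{\left(-16,q{\left(3 \right)} \right)} = - 11 \frac{-17 + 4 \left(- \frac{1}{9}\right) - - \frac{16}{9}}{3 - 16} = - 11 \frac{-17 - \frac{4}{9} + \frac{16}{9}}{-13} = - 11 \left(\left(- \frac{1}{13}\right) \left(- \frac{47}{3}\right)\right) = \left(-11\right) \frac{47}{39} = - \frac{517}{39}$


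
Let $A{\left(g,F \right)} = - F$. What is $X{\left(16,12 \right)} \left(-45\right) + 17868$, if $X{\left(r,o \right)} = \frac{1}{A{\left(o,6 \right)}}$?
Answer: $\frac{35751}{2} \approx 17876.0$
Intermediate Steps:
$X{\left(r,o \right)} = - \frac{1}{6}$ ($X{\left(r,o \right)} = \frac{1}{\left(-1\right) 6} = \frac{1}{-6} = - \frac{1}{6}$)
$X{\left(16,12 \right)} \left(-45\right) + 17868 = \left(- \frac{1}{6}\right) \left(-45\right) + 17868 = \frac{15}{2} + 17868 = \frac{35751}{2}$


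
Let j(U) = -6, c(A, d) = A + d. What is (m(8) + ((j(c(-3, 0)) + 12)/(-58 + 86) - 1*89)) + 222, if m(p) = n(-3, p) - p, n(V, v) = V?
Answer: 1711/14 ≈ 122.21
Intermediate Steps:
m(p) = -3 - p
(m(8) + ((j(c(-3, 0)) + 12)/(-58 + 86) - 1*89)) + 222 = ((-3 - 1*8) + ((-6 + 12)/(-58 + 86) - 1*89)) + 222 = ((-3 - 8) + (6/28 - 89)) + 222 = (-11 + (6*(1/28) - 89)) + 222 = (-11 + (3/14 - 89)) + 222 = (-11 - 1243/14) + 222 = -1397/14 + 222 = 1711/14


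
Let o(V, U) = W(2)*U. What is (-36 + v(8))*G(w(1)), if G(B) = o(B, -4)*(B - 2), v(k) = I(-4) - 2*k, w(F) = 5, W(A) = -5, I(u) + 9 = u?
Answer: -3900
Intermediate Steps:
I(u) = -9 + u
o(V, U) = -5*U
v(k) = -13 - 2*k (v(k) = (-9 - 4) - 2*k = -13 - 2*k)
G(B) = -40 + 20*B (G(B) = (-5*(-4))*(B - 2) = 20*(-2 + B) = -40 + 20*B)
(-36 + v(8))*G(w(1)) = (-36 + (-13 - 2*8))*(-40 + 20*5) = (-36 + (-13 - 16))*(-40 + 100) = (-36 - 29)*60 = -65*60 = -3900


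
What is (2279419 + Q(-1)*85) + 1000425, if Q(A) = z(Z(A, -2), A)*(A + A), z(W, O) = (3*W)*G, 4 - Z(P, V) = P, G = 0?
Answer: 3279844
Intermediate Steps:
Z(P, V) = 4 - P
z(W, O) = 0 (z(W, O) = (3*W)*0 = 0)
Q(A) = 0 (Q(A) = 0*(A + A) = 0*(2*A) = 0)
(2279419 + Q(-1)*85) + 1000425 = (2279419 + 0*85) + 1000425 = (2279419 + 0) + 1000425 = 2279419 + 1000425 = 3279844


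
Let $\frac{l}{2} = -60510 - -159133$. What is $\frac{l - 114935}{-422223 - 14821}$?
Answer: $- \frac{82311}{437044} \approx -0.18834$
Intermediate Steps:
$l = 197246$ ($l = 2 \left(-60510 - -159133\right) = 2 \left(-60510 + 159133\right) = 2 \cdot 98623 = 197246$)
$\frac{l - 114935}{-422223 - 14821} = \frac{197246 - 114935}{-422223 - 14821} = \frac{82311}{-437044} = 82311 \left(- \frac{1}{437044}\right) = - \frac{82311}{437044}$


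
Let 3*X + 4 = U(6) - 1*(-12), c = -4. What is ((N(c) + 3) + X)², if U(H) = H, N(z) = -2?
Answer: 289/9 ≈ 32.111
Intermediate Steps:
X = 14/3 (X = -4/3 + (6 - 1*(-12))/3 = -4/3 + (6 + 12)/3 = -4/3 + (⅓)*18 = -4/3 + 6 = 14/3 ≈ 4.6667)
((N(c) + 3) + X)² = ((-2 + 3) + 14/3)² = (1 + 14/3)² = (17/3)² = 289/9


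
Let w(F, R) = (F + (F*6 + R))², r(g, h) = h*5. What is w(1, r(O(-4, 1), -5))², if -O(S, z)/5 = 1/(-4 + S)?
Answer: 104976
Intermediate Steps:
O(S, z) = -5/(-4 + S)
r(g, h) = 5*h
w(F, R) = (R + 7*F)² (w(F, R) = (F + (6*F + R))² = (F + (R + 6*F))² = (R + 7*F)²)
w(1, r(O(-4, 1), -5))² = ((5*(-5) + 7*1)²)² = ((-25 + 7)²)² = ((-18)²)² = 324² = 104976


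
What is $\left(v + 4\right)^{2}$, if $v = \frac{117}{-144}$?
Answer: $\frac{2601}{256} \approx 10.16$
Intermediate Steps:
$v = - \frac{13}{16}$ ($v = 117 \left(- \frac{1}{144}\right) = - \frac{13}{16} \approx -0.8125$)
$\left(v + 4\right)^{2} = \left(- \frac{13}{16} + 4\right)^{2} = \left(\frac{51}{16}\right)^{2} = \frac{2601}{256}$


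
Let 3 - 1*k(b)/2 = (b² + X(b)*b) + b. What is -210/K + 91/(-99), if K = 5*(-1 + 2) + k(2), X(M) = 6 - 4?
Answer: 2219/99 ≈ 22.414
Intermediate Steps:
X(M) = 2
k(b) = 6 - 6*b - 2*b² (k(b) = 6 - 2*((b² + 2*b) + b) = 6 - 2*(b² + 3*b) = 6 + (-6*b - 2*b²) = 6 - 6*b - 2*b²)
K = -9 (K = 5*(-1 + 2) + (6 - 6*2 - 2*2²) = 5*1 + (6 - 12 - 2*4) = 5 + (6 - 12 - 8) = 5 - 14 = -9)
-210/K + 91/(-99) = -210/(-9) + 91/(-99) = -210*(-⅑) + 91*(-1/99) = 70/3 - 91/99 = 2219/99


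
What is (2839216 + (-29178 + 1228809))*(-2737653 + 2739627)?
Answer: 7972683978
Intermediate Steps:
(2839216 + (-29178 + 1228809))*(-2737653 + 2739627) = (2839216 + 1199631)*1974 = 4038847*1974 = 7972683978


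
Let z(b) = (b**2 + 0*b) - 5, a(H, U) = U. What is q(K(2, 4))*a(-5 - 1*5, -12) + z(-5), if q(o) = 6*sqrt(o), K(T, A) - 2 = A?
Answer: 20 - 72*sqrt(6) ≈ -156.36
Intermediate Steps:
K(T, A) = 2 + A
z(b) = -5 + b**2 (z(b) = (b**2 + 0) - 5 = b**2 - 5 = -5 + b**2)
q(K(2, 4))*a(-5 - 1*5, -12) + z(-5) = (6*sqrt(2 + 4))*(-12) + (-5 + (-5)**2) = (6*sqrt(6))*(-12) + (-5 + 25) = -72*sqrt(6) + 20 = 20 - 72*sqrt(6)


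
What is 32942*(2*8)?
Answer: 527072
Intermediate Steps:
32942*(2*8) = 32942*16 = 527072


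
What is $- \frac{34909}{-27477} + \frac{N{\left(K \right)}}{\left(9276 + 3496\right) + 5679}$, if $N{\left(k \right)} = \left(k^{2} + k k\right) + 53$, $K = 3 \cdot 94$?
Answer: $\frac{5015724136}{506978127} \approx 9.8934$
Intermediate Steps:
$K = 282$
$N{\left(k \right)} = 53 + 2 k^{2}$ ($N{\left(k \right)} = \left(k^{2} + k^{2}\right) + 53 = 2 k^{2} + 53 = 53 + 2 k^{2}$)
$- \frac{34909}{-27477} + \frac{N{\left(K \right)}}{\left(9276 + 3496\right) + 5679} = - \frac{34909}{-27477} + \frac{53 + 2 \cdot 282^{2}}{\left(9276 + 3496\right) + 5679} = \left(-34909\right) \left(- \frac{1}{27477}\right) + \frac{53 + 2 \cdot 79524}{12772 + 5679} = \frac{34909}{27477} + \frac{53 + 159048}{18451} = \frac{34909}{27477} + 159101 \cdot \frac{1}{18451} = \frac{34909}{27477} + \frac{159101}{18451} = \frac{5015724136}{506978127}$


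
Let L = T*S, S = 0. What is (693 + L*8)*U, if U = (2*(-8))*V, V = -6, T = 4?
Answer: 66528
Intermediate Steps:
U = 96 (U = (2*(-8))*(-6) = -16*(-6) = 96)
L = 0 (L = 4*0 = 0)
(693 + L*8)*U = (693 + 0*8)*96 = (693 + 0)*96 = 693*96 = 66528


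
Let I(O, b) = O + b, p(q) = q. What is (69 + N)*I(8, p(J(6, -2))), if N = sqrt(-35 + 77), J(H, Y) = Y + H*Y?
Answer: -414 - 6*sqrt(42) ≈ -452.88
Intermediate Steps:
N = sqrt(42) ≈ 6.4807
(69 + N)*I(8, p(J(6, -2))) = (69 + sqrt(42))*(8 - 2*(1 + 6)) = (69 + sqrt(42))*(8 - 2*7) = (69 + sqrt(42))*(8 - 14) = (69 + sqrt(42))*(-6) = -414 - 6*sqrt(42)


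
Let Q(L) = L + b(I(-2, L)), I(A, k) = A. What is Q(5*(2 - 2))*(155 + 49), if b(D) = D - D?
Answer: 0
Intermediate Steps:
b(D) = 0
Q(L) = L (Q(L) = L + 0 = L)
Q(5*(2 - 2))*(155 + 49) = (5*(2 - 2))*(155 + 49) = (5*0)*204 = 0*204 = 0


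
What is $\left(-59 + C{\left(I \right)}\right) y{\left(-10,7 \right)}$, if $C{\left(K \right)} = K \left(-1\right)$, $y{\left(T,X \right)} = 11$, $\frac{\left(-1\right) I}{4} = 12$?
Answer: $-121$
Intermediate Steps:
$I = -48$ ($I = \left(-4\right) 12 = -48$)
$C{\left(K \right)} = - K$
$\left(-59 + C{\left(I \right)}\right) y{\left(-10,7 \right)} = \left(-59 - -48\right) 11 = \left(-59 + 48\right) 11 = \left(-11\right) 11 = -121$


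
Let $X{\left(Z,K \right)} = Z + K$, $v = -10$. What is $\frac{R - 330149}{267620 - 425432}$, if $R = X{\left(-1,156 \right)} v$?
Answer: $\frac{331699}{157812} \approx 2.1019$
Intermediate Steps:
$X{\left(Z,K \right)} = K + Z$
$R = -1550$ ($R = \left(156 - 1\right) \left(-10\right) = 155 \left(-10\right) = -1550$)
$\frac{R - 330149}{267620 - 425432} = \frac{-1550 - 330149}{267620 - 425432} = - \frac{331699}{-157812} = \left(-331699\right) \left(- \frac{1}{157812}\right) = \frac{331699}{157812}$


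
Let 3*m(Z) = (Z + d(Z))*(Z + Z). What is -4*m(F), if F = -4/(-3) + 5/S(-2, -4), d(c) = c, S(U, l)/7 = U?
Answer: -6724/1323 ≈ -5.0824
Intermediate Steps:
S(U, l) = 7*U
F = 41/42 (F = -4/(-3) + 5/((7*(-2))) = -4*(-1/3) + 5/(-14) = 4/3 + 5*(-1/14) = 4/3 - 5/14 = 41/42 ≈ 0.97619)
m(Z) = 4*Z**2/3 (m(Z) = ((Z + Z)*(Z + Z))/3 = ((2*Z)*(2*Z))/3 = (4*Z**2)/3 = 4*Z**2/3)
-4*m(F) = -16*(41/42)**2/3 = -16*1681/(3*1764) = -4*1681/1323 = -6724/1323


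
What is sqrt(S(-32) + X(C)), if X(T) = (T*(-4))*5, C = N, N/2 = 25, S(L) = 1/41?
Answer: I*sqrt(1680959)/41 ≈ 31.622*I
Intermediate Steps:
S(L) = 1/41
N = 50 (N = 2*25 = 50)
C = 50
X(T) = -20*T (X(T) = -4*T*5 = -20*T)
sqrt(S(-32) + X(C)) = sqrt(1/41 - 20*50) = sqrt(1/41 - 1000) = sqrt(-40999/41) = I*sqrt(1680959)/41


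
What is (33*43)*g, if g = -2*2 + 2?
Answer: -2838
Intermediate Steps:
g = -2 (g = -4 + 2 = -2)
(33*43)*g = (33*43)*(-2) = 1419*(-2) = -2838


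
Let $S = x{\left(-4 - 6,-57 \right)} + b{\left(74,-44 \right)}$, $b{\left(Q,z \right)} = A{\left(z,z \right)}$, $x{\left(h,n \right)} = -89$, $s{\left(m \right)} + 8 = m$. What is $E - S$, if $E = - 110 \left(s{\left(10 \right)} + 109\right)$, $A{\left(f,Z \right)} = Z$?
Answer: $-12077$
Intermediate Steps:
$s{\left(m \right)} = -8 + m$
$b{\left(Q,z \right)} = z$
$S = -133$ ($S = -89 - 44 = -133$)
$E = -12210$ ($E = - 110 \left(\left(-8 + 10\right) + 109\right) = - 110 \left(2 + 109\right) = \left(-110\right) 111 = -12210$)
$E - S = -12210 - -133 = -12210 + 133 = -12077$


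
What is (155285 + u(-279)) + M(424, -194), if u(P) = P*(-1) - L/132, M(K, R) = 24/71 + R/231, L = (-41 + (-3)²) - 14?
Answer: 5102805299/32802 ≈ 1.5556e+5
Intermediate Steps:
L = -46 (L = (-41 + 9) - 14 = -32 - 14 = -46)
M(K, R) = 24/71 + R/231 (M(K, R) = 24*(1/71) + R*(1/231) = 24/71 + R/231)
u(P) = 23/66 - P (u(P) = P*(-1) - (-46)/132 = -P - (-46)/132 = -P - 1*(-23/66) = -P + 23/66 = 23/66 - P)
(155285 + u(-279)) + M(424, -194) = (155285 + (23/66 - 1*(-279))) + (24/71 + (1/231)*(-194)) = (155285 + (23/66 + 279)) + (24/71 - 194/231) = (155285 + 18437/66) - 8230/16401 = 10267247/66 - 8230/16401 = 5102805299/32802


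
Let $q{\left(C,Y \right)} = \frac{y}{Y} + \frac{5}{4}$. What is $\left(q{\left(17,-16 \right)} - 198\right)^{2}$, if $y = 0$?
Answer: $\frac{619369}{16} \approx 38711.0$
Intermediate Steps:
$q{\left(C,Y \right)} = \frac{5}{4}$ ($q{\left(C,Y \right)} = \frac{0}{Y} + \frac{5}{4} = 0 + 5 \cdot \frac{1}{4} = 0 + \frac{5}{4} = \frac{5}{4}$)
$\left(q{\left(17,-16 \right)} - 198\right)^{2} = \left(\frac{5}{4} - 198\right)^{2} = \left(- \frac{787}{4}\right)^{2} = \frac{619369}{16}$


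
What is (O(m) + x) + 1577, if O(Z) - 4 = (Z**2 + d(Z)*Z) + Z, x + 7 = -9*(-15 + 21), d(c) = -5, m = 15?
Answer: 1685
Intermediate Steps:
x = -61 (x = -7 - 9*(-15 + 21) = -7 - 9*6 = -7 - 54 = -61)
O(Z) = 4 + Z**2 - 4*Z (O(Z) = 4 + ((Z**2 - 5*Z) + Z) = 4 + (Z**2 - 4*Z) = 4 + Z**2 - 4*Z)
(O(m) + x) + 1577 = ((4 + 15**2 - 4*15) - 61) + 1577 = ((4 + 225 - 60) - 61) + 1577 = (169 - 61) + 1577 = 108 + 1577 = 1685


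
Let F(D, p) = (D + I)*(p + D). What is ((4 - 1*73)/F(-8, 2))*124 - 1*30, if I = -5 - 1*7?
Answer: -1013/10 ≈ -101.30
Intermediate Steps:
I = -12 (I = -5 - 7 = -12)
F(D, p) = (-12 + D)*(D + p) (F(D, p) = (D - 12)*(p + D) = (-12 + D)*(D + p))
((4 - 1*73)/F(-8, 2))*124 - 1*30 = ((4 - 1*73)/((-8)**2 - 12*(-8) - 12*2 - 8*2))*124 - 1*30 = ((4 - 73)/(64 + 96 - 24 - 16))*124 - 30 = -69/120*124 - 30 = -69*1/120*124 - 30 = -23/40*124 - 30 = -713/10 - 30 = -1013/10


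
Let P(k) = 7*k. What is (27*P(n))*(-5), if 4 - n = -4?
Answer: -7560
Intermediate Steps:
n = 8 (n = 4 - 1*(-4) = 4 + 4 = 8)
(27*P(n))*(-5) = (27*(7*8))*(-5) = (27*56)*(-5) = 1512*(-5) = -7560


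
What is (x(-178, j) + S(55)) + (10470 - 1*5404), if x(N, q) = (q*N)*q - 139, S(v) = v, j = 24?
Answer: -97546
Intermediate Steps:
x(N, q) = -139 + N*q² (x(N, q) = (N*q)*q - 139 = N*q² - 139 = -139 + N*q²)
(x(-178, j) + S(55)) + (10470 - 1*5404) = ((-139 - 178*24²) + 55) + (10470 - 1*5404) = ((-139 - 178*576) + 55) + (10470 - 5404) = ((-139 - 102528) + 55) + 5066 = (-102667 + 55) + 5066 = -102612 + 5066 = -97546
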